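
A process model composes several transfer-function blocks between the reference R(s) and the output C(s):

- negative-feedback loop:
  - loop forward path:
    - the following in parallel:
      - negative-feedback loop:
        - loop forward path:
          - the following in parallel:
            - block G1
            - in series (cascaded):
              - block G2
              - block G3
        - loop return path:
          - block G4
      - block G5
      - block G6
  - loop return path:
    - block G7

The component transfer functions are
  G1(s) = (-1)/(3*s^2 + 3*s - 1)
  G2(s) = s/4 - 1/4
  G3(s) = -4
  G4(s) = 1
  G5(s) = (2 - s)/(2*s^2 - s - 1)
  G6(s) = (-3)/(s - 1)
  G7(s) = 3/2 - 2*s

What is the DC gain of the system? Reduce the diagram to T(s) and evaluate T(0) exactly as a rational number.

Reducing step by step:

1. cascade G2, G3, giving 1 - s
2. sum the parallel branches G1, (G2*G3), giving (-3*s^3 + 4*s - 2)/(3*s^2 + 3*s - 1)
3. feedback reduction of (G1+(G2*G3)), G4, giving (3*s^3 - 4*s + 2)/(3*s^3 - 3*s^2 - 7*s + 3)
4. parallel reduction of [(G1+(G2*G3))/(1+(G1+(G2*G3))*G4)], G5, G6, giving (6*s^5 - 24*s^4 + 7*s^3 + 60*s^2 - 12*s - 5)/(6*s^5 - 9*s^4 - 14*s^3 + 16*s^2 + 4*s - 3)
5. apply the feedback formula to ([(G1+(G2*G3))/(1+(G1+(G2*G3))*G4)]+G5+G6), G7, giving (-12*s^5 + 48*s^4 - 14*s^3 - 120*s^2 + 24*s + 10)/(24*s^6 - 126*s^5 + 118*s^4 + 247*s^3 - 260*s^2 + 8*s + 21)
Step 5 gives the overall T(s). Then T(0) = 10/21.

Answer: 10/21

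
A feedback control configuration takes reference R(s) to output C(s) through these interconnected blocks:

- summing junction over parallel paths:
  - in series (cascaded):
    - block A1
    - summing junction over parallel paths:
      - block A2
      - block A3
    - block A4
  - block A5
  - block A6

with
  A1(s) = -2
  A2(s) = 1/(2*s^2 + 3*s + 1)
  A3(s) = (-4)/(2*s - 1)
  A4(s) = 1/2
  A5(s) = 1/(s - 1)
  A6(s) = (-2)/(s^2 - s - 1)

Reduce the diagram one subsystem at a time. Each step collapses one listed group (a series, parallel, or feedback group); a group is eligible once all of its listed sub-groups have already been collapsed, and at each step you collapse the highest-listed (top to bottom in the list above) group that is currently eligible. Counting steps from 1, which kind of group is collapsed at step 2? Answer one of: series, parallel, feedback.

Reducing step by step:

Step 1: add A2, A3 (parallel)
Step 2: series reduction of A1, (A2+A3), A4
Step 3: sum the parallel branches (A1*(A2+A3)*A4), A5, A6
At step 2 the group reduced is series.

Answer: series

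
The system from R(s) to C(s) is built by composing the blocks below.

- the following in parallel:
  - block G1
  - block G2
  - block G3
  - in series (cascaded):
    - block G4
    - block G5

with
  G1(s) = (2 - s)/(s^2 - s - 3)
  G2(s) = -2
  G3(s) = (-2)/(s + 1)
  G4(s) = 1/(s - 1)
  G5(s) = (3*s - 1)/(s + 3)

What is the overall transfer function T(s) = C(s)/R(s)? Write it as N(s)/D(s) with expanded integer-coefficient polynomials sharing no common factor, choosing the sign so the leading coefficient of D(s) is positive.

Step 1 - reduce the series chain G4, G5 -> (3*s - 1)/(s^2 + 2*s - 3)
Step 2 - reduce the parallel group G1, G2, G3, (G4*G5), giving the overall T(s)

Answer: (-2*s^5 - 4*s^4 + 10*s^3 + 33*s^2 - 10*s - 39)/(s^5 + 2*s^4 - 7*s^3 - 11*s^2 + 6*s + 9)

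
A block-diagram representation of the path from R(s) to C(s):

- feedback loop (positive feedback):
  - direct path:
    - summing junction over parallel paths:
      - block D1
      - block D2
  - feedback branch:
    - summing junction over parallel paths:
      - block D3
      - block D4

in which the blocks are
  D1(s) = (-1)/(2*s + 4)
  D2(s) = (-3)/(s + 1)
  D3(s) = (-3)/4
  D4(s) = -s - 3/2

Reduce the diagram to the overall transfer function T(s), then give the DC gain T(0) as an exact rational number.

1. reduce the parallel group D1, D2, giving (-7*s - 13)/(2*s^2 + 6*s + 4)
2. reduce the parallel group D3, D4, giving -s - 9/4
3. apply the feedback formula to (D1+D2), (D3+D4), giving (28*s + 52)/(20*s^2 + 91*s + 101)
That last expression is T(s); at s = 0 only the constant terms survive, so T(0) = 52/101.

Hence the answer: 52/101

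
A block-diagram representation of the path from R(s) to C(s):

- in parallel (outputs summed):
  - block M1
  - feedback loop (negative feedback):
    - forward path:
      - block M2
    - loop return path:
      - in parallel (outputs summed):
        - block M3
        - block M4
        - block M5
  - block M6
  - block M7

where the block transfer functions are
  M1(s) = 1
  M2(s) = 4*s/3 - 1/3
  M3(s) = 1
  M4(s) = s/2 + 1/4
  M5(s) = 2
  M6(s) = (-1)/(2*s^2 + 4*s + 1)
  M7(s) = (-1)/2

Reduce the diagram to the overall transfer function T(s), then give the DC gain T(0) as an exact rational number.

1. combine M3, M4, M5 in parallel: s/2 + 13/4
2. collapse the loop (M2 forward, (M3+M4+M5) return): (16*s - 4)/(8*s^2 + 50*s - 1)
3. sum the parallel branches M1, [M2/(1+M2*(M3+M4+M5))], M6, M7: (16*s^4 + 196*s^3 + 302*s^2 - 54*s - 7)/(32*s^4 + 264*s^3 + 412*s^2 + 92*s - 2)
DC gain: substitute s = 0 into T(s) from step 3: T(0) = -7/(-2) = 7/2.

Answer: 7/2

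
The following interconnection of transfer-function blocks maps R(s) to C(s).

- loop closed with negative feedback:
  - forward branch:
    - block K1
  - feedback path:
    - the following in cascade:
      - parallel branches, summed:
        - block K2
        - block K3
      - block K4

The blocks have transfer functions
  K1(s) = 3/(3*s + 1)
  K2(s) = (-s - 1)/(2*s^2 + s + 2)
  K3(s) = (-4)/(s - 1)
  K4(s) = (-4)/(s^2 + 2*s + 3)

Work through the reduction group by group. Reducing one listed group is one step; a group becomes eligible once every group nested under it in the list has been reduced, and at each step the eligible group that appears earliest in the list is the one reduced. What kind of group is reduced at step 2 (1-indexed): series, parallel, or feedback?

[1] parallel reduction of K2, K3
[2] reduce the series chain (K2+K3), K4
[3] collapse the loop (K1 forward, ((K2+K3)*K4) return)
So the answer for step 2 is series.

Therefore the answer is series.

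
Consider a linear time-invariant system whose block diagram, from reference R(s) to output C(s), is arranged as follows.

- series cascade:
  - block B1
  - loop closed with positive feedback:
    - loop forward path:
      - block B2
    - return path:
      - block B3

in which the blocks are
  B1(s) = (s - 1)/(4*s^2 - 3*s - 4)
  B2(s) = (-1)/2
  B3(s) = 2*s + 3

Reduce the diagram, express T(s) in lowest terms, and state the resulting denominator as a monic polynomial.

Step 1. reduce the feedback loop with forward B2 and return B3, giving (-1)/(2*s + 5)
Step 2. reduce the series chain B1, [B2/(1-B2*B3)], giving (1 - s)/(8*s^3 + 14*s^2 - 23*s - 20)
T(s) is the step-2 result (common factors already cancelled). Leading coefficient of the denominator: 8. Divide through by 8 for the monic polynomial.

Therefore the answer is s^3 + 7*s^2/4 - 23*s/8 - 5/2.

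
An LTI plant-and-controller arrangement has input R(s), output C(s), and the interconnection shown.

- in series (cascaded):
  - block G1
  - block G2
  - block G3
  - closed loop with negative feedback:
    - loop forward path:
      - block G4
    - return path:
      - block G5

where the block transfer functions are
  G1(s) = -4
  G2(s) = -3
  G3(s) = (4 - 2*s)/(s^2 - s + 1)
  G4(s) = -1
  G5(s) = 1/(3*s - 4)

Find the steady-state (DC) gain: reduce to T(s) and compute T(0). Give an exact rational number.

First reduce the diagram to T(s).

Step 1. apply the feedback formula to G4, G5, giving (4 - 3*s)/(3*s - 5)
Step 2. multiply G1, G2, G3, [G4/(1+G4*G5)] (series), giving (72*s^2 - 240*s + 192)/(3*s^3 - 8*s^2 + 8*s - 5)
Evaluating the step-2 result (the overall T(s)) at s = 0 gives T(0) = 192/(-5) = -192/5.

Answer: -192/5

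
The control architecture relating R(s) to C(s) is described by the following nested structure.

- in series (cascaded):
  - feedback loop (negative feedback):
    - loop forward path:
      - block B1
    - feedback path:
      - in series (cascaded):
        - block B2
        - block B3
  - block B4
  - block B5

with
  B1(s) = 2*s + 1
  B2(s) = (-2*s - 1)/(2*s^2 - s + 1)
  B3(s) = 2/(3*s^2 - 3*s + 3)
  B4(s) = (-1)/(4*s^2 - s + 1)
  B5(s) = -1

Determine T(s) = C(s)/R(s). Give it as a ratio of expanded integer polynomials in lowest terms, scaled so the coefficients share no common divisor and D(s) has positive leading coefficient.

Reducing step by step:

(1) cascade B2, B3 -> (-4*s - 2)/(6*s^4 - 9*s^3 + 12*s^2 - 6*s + 3)
(2) close the feedback loop around B1, (B2*B3) -> (12*s^5 - 12*s^4 + 15*s^3 + 3)/(6*s^4 - 9*s^3 + 4*s^2 - 14*s + 1)
(3) series reduction of [B1/(1+B1*(B2*B3))], B4, B5, giving the overall T(s)

Answer: (12*s^5 - 12*s^4 + 15*s^3 + 3)/(24*s^6 - 42*s^5 + 31*s^4 - 69*s^3 + 22*s^2 - 15*s + 1)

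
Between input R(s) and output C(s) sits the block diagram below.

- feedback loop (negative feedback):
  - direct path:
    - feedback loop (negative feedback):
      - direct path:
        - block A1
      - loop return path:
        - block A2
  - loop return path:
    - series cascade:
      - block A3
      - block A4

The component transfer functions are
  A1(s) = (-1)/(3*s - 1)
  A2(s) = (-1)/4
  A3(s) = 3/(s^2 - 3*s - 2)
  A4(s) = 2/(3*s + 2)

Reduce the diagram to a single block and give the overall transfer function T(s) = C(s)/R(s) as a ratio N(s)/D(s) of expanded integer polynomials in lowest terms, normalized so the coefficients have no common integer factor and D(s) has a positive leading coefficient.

1. collapse the loop (A1 forward, A2 return): (-4)/(12*s - 3)
2. combine A3, A4 in series: 6/(3*s^3 - 7*s^2 - 12*s - 4)
3. collapse the loop ([A1/(1+A1*A2)] forward, (A3*A4) return), giving the overall T(s)

Answer: (-12*s^3 + 28*s^2 + 48*s + 16)/(36*s^4 - 93*s^3 - 123*s^2 - 12*s - 12)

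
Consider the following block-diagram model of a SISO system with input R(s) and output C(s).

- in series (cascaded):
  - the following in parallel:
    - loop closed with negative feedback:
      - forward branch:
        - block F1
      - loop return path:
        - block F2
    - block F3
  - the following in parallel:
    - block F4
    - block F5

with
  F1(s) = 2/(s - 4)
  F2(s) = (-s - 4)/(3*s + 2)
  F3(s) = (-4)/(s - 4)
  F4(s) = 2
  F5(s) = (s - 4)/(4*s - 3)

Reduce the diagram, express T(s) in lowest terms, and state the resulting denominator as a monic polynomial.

Reducing step by step:

Step 1 - collapse the loop (F1 forward, F2 return); result (6*s + 4)/(3*s^2 - 12*s - 16)
Step 2 - add [F1/(1+F1*F2)], F3 (parallel); result (-6*s^2 + 28*s + 48)/(3*s^3 - 24*s^2 + 32*s + 64)
Step 3 - combine F4, F5 in parallel; result (9*s - 10)/(4*s - 3)
Step 4 - series reduction of ([F1/(1+F1*F2)]+F3), (F4+F5); result (-54*s^3 + 312*s^2 + 152*s - 480)/(12*s^4 - 105*s^3 + 200*s^2 + 160*s - 192)
The result of step 4 is T(s) in lowest terms. Its denominator has leading coefficient 12; dividing the denominator through by 12 makes it monic.

Answer: s^4 - 35*s^3/4 + 50*s^2/3 + 40*s/3 - 16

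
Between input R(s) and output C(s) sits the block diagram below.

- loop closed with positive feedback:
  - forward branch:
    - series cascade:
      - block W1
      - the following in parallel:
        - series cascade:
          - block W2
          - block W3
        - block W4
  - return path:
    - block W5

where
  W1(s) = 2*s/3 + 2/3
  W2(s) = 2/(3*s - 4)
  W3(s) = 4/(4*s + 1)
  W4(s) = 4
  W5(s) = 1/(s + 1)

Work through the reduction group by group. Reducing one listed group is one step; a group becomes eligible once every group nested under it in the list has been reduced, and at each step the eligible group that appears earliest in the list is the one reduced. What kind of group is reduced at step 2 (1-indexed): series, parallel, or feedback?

1. multiply W2, W3 (series)
2. reduce the parallel group (W2*W3), W4
3. combine W1, ((W2*W3)+W4) in series
4. close the feedback loop around (W1*((W2*W3)+W4)), W5
The group at step 2 is a parallel group.

Therefore the answer is parallel.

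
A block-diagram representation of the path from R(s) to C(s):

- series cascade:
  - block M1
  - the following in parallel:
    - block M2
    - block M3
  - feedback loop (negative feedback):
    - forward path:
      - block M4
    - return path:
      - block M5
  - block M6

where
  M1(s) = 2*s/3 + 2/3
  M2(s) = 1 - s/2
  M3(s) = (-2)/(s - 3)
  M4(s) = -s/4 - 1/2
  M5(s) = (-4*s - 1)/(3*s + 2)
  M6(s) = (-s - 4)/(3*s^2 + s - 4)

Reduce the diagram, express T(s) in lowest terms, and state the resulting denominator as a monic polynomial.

(1) reduce the parallel group M2, M3: (-s^2 + 5*s - 10)/(2*s - 6)
(2) reduce the feedback loop with forward M4 and return M5: (-3*s^2 - 8*s - 4)/(4*s^2 + 21*s + 10)
(3) reduce the series chain M1, (M2+M3), [M4/(1+M4*M5)], M6: (-3*s^6 - 8*s^5 + 29*s^4 - 2*s^3 - 316*s^2 - 440*s - 160)/(36*s^5 + 93*s^4 - 498*s^3 - 537*s^2 + 546*s + 360)
Step 3 gives the fully reduced T(s), with no common factor left to cancel. The denominator's leading coefficient is 36, so divide each of its coefficients by 36 to get the monic form.

Answer: s^5 + 31*s^4/12 - 83*s^3/6 - 179*s^2/12 + 91*s/6 + 10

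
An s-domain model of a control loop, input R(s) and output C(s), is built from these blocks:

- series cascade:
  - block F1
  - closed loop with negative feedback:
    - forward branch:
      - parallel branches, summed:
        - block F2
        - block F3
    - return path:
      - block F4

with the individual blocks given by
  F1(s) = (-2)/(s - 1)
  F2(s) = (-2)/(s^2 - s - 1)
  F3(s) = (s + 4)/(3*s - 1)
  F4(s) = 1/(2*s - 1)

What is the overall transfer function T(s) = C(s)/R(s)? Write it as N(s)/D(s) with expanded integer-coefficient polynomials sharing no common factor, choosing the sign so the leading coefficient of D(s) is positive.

1. reduce the parallel group F2, F3 gives (s^3 + 3*s^2 - 11*s - 2)/(3*s^3 - 4*s^2 - 2*s + 1)
2. feedback reduction of (F2+F3), F4 gives (2*s^4 + 5*s^3 - 25*s^2 + 7*s + 2)/(6*s^4 - 10*s^3 + 3*s^2 - 7*s - 3)
3. multiply F1, [(F2+F3)/(1+(F2+F3)*F4)] (series) - this is the overall T(s), already in the required normalized form

Answer: (-4*s^4 - 10*s^3 + 50*s^2 - 14*s - 4)/(6*s^5 - 16*s^4 + 13*s^3 - 10*s^2 + 4*s + 3)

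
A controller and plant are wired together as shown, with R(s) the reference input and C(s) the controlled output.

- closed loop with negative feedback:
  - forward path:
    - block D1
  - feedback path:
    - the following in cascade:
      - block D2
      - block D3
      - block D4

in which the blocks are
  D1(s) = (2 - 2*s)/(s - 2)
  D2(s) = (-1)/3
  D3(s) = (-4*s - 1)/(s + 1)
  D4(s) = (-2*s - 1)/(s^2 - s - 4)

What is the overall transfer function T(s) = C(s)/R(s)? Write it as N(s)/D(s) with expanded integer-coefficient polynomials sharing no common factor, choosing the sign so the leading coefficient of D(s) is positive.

First reduce the diagram to T(s).

Step 1. cascade D2, D3, D4: (-8*s^2 - 6*s - 1)/(3*s^3 - 15*s - 12)
Step 2. reduce the feedback loop with forward D1 and return (D2*D3*D4); the result is T(s) itself (integer coefficients, no common factor, positive leading denominator coefficient)

Answer: (-6*s^4 + 6*s^3 + 30*s^2 - 6*s - 24)/(3*s^4 + 10*s^3 - 19*s^2 + 8*s + 22)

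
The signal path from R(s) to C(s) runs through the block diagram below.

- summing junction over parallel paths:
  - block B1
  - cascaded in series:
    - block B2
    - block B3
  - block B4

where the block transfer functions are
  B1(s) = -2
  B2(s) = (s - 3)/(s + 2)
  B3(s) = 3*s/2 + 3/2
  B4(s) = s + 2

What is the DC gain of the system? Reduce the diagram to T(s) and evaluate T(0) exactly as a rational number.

Answer: -9/4

Working:
[1] cascade B2, B3 gives (3*s^2 - 6*s - 9)/(2*s + 4)
[2] sum the parallel branches B1, (B2*B3), B4 gives (5*s^2 - 2*s - 9)/(2*s + 4)
The step-2 result is T(s). Setting s = 0: T(0) = -9/4.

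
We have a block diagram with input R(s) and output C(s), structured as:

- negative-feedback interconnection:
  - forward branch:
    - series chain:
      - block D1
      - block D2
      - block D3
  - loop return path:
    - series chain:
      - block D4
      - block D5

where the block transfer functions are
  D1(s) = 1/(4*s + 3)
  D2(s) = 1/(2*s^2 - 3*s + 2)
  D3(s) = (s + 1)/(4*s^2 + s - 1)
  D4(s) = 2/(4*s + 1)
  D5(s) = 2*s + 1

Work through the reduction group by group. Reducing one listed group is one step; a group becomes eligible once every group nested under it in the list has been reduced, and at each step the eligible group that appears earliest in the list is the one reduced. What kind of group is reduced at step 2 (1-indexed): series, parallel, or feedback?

The answer is series.

Reasoning:
Step 1. multiply D1, D2, D3 (series)
Step 2. series reduction of D4, D5
Step 3. feedback reduction of (D1*D2*D3), (D4*D5)
Step 2: series.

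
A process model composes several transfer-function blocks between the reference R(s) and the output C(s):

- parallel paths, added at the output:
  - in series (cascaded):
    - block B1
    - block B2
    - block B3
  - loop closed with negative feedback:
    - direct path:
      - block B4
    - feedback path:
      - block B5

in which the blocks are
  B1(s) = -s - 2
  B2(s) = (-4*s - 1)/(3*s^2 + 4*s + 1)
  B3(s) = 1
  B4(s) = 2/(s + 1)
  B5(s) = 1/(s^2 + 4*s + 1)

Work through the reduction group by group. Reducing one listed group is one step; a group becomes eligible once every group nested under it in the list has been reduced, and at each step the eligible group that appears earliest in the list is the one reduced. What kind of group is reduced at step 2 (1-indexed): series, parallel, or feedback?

Answer: feedback

Working:
[1] combine B1, B2, B3 in series
[2] apply the feedback formula to B4, B5
[3] reduce the parallel group (B1*B2*B3), [B4/(1+B4*B5)]
At step 2 the group reduced is feedback.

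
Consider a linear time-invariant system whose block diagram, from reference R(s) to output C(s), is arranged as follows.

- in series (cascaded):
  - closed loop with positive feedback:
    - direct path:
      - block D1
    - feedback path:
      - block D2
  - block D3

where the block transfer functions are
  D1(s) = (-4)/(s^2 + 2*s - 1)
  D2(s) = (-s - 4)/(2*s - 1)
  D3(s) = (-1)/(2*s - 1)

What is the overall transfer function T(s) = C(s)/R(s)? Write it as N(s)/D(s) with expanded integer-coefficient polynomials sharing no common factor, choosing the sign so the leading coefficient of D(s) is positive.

First reduce the diagram to T(s).

Step 1. collapse the loop (D1 forward, D2 return) -> (4 - 8*s)/(2*s^3 + 3*s^2 - 8*s - 15)
Step 2. multiply [D1/(1-D1*D2)], D3 (series), which is the overall transfer function T(s) = C(s)/R(s) in lowest terms

Answer: 4/(2*s^3 + 3*s^2 - 8*s - 15)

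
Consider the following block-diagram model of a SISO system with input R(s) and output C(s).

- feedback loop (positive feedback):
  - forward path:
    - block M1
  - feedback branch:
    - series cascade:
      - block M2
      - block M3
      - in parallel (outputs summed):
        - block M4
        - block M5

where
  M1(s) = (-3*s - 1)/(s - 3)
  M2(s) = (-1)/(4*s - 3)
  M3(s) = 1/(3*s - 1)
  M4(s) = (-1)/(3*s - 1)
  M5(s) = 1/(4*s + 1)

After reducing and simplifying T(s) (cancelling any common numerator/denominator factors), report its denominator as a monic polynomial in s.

First reduce the diagram to T(s).

Step 1. sum the parallel branches M4, M5; result (-s - 2)/(12*s^2 - s - 1)
Step 2. combine M2, M3, (M4+M5) in series; result (s + 2)/(144*s^4 - 168*s^3 + 37*s^2 + 10*s - 3)
Step 3. collapse the loop (M1 forward, (M2*M3*(M4+M5)) return); result (-432*s^5 + 360*s^4 + 57*s^3 - 67*s^2 - s + 3)/(144*s^5 - 600*s^4 + 541*s^3 - 98*s^2 - 26*s + 11)
No further cancellation is possible in the step-3 result, so that is T(s). Its denominator becomes monic after dividing by the leading coefficient 144.

Answer: s^5 - 25*s^4/6 + 541*s^3/144 - 49*s^2/72 - 13*s/72 + 11/144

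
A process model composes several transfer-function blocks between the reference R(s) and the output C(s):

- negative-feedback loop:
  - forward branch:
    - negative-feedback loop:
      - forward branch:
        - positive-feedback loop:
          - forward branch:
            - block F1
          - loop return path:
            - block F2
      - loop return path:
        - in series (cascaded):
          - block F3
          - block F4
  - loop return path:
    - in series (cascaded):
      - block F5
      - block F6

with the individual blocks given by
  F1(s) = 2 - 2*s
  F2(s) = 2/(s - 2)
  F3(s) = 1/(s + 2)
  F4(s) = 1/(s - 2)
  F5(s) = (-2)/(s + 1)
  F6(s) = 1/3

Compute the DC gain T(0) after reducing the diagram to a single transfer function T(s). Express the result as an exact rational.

First reduce the diagram to T(s).

Step 1: feedback reduction of F1, F2: (-2*s^2 + 6*s - 4)/(5*s - 6)
Step 2: series reduction of F3, F4: 1/(s^2 - 4)
Step 3: reduce the feedback loop with forward [F1/(1-F1*F2)] and return (F3*F4): (-2*s^3 + 2*s^2 + 8*s - 8)/(5*s^2 + 2*s - 10)
Step 4: multiply F5, F6 (series): (-2)/(3*s + 3)
Step 5: feedback reduction of [[F1/(1-F1*F2)]/(1+[F1/(1-F1*F2)]*(F3*F4))], (F5*F6): (-6*s^4 + 30*s^2 - 24)/(19*s^3 + 17*s^2 - 40*s - 14)
DC gain: substitute s = 0 into T(s) from step 5: T(0) = -24/(-14) = 12/7.

Answer: 12/7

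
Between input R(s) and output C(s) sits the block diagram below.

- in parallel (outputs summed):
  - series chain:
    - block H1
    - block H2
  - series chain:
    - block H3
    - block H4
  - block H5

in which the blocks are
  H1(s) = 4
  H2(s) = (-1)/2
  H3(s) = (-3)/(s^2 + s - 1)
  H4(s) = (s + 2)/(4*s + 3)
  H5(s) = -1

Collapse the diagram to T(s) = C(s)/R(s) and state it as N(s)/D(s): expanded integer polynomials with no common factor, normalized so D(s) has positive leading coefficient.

Step 1 - reduce the series chain H1, H2 -> -2
Step 2 - combine H3, H4 in series -> (-3*s - 6)/(4*s^3 + 7*s^2 - s - 3)
Step 3 - combine (H1*H2), (H3*H4), H5 in parallel, giving the overall T(s)

Hence the answer: (-12*s^3 - 21*s^2 + 3)/(4*s^3 + 7*s^2 - s - 3)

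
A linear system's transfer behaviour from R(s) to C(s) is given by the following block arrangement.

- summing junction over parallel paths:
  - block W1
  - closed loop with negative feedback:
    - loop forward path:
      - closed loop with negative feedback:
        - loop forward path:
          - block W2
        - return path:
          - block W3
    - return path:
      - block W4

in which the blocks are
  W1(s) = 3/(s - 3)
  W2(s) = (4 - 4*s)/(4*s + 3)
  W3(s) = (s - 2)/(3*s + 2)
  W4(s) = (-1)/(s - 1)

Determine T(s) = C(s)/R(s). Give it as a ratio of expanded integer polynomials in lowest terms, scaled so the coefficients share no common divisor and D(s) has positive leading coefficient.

Answer: (-12*s^3 + 64*s^2 + 119*s - 6)/(8*s^3 + 17*s^2 - 117*s - 18)

Working:
Step 1 - feedback reduction of W2, W3, giving (-12*s^2 + 4*s + 8)/(8*s^2 + 29*s - 2)
Step 2 - feedback reduction of [W2/(1+W2*W3)], W4, giving (-12*s^2 + 4*s + 8)/(8*s^2 + 41*s + 6)
Step 3 - reduce the parallel group W1, [[W2/(1+W2*W3)]/(1+[W2/(1+W2*W3)]*W4)] - this is the overall T(s), already in the required normalized form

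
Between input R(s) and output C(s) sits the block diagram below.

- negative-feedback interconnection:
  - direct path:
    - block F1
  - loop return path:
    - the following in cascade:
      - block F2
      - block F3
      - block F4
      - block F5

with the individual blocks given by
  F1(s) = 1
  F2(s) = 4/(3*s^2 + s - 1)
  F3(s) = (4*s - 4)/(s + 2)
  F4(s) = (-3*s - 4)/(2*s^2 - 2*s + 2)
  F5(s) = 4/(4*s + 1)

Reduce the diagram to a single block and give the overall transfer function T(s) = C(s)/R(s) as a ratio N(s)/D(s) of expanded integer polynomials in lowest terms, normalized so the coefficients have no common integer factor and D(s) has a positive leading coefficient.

Step 1. reduce the series chain F2, F3, F4, F5 -> (-96*s^2 - 32*s + 128)/(12*s^6 + 19*s^5 - 8*s^4 + 13*s^3 + 16*s^2 - 5*s - 2)
Step 2. apply the feedback formula to F1, (F2*F3*F4*F5): this yields T(s), and no further normalization is needed

Answer: (12*s^6 + 19*s^5 - 8*s^4 + 13*s^3 + 16*s^2 - 5*s - 2)/(12*s^6 + 19*s^5 - 8*s^4 + 13*s^3 - 80*s^2 - 37*s + 126)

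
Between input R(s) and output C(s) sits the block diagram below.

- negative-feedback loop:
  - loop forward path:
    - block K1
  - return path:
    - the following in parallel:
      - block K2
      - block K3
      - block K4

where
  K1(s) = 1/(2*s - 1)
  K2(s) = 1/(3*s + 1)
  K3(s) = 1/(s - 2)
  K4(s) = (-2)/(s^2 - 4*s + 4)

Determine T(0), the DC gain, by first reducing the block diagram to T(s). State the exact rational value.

First reduce the diagram to T(s).

(1) add K2, K3, K4 (parallel) = (4*s^2 - 15*s)/(3*s^3 - 11*s^2 + 8*s + 4)
(2) reduce the feedback loop with forward K1 and return (K2+K3+K4) = (3*s^3 - 11*s^2 + 8*s + 4)/(6*s^4 - 25*s^3 + 31*s^2 - 15*s - 4)
Evaluating the step-2 result (the overall T(s)) at s = 0 gives T(0) = 4/(-4) = -1.

Answer: -1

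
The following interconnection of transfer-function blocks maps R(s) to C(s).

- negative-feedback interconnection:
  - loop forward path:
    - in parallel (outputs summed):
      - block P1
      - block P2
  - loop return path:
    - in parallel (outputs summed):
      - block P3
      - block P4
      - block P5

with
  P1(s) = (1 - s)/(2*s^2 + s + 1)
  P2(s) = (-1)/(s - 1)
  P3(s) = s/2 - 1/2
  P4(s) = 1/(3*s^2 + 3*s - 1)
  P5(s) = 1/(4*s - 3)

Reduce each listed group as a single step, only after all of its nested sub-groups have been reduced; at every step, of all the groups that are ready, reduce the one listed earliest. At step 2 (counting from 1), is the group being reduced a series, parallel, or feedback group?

The answer is parallel.

Reasoning:
Step 1 - sum the parallel branches P1, P2
Step 2 - parallel reduction of P3, P4, P5
Step 3 - apply the feedback formula to (P1+P2), (P3+P4+P5)
At step 2 the group reduced is parallel.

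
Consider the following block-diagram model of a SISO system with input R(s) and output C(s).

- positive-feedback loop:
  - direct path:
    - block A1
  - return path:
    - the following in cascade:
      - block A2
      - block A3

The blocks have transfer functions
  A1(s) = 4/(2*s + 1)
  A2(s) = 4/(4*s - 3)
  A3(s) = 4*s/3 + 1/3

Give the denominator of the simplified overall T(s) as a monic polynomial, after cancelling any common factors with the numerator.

Answer: s^2 - 35*s/12 - 25/24

Working:
Step 1. series reduction of A2, A3; result (16*s + 4)/(12*s - 9)
Step 2. feedback reduction of A1, (A2*A3); result (48*s - 36)/(24*s^2 - 70*s - 25)
Step 2 gives the fully reduced T(s), with no common factor left to cancel. The denominator's leading coefficient is 24, so divide each of its coefficients by 24 to get the monic form.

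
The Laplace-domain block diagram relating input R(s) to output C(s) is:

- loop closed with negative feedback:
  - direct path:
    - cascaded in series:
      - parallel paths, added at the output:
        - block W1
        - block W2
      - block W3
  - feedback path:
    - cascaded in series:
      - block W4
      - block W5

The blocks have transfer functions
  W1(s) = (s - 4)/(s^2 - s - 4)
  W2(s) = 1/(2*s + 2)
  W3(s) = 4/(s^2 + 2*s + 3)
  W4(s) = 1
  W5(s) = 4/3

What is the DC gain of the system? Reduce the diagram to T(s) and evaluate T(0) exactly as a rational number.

[1] add W1, W2 (parallel), giving (3*s^2 - 7*s - 12)/(2*s^3 - 10*s - 8)
[2] combine (W1+W2), W3 in series, giving (6*s^2 - 14*s - 24)/(s^5 + 2*s^4 - 2*s^3 - 14*s^2 - 23*s - 12)
[3] reduce the series chain W4, W5, giving 4/3
[4] feedback reduction of ((W1+W2)*W3), (W4*W5), giving (18*s^2 - 42*s - 72)/(3*s^5 + 6*s^4 - 6*s^3 - 18*s^2 - 125*s - 132)
Step 4 gives the overall T(s). Then T(0) = -72/(-132) = 6/11.

Answer: 6/11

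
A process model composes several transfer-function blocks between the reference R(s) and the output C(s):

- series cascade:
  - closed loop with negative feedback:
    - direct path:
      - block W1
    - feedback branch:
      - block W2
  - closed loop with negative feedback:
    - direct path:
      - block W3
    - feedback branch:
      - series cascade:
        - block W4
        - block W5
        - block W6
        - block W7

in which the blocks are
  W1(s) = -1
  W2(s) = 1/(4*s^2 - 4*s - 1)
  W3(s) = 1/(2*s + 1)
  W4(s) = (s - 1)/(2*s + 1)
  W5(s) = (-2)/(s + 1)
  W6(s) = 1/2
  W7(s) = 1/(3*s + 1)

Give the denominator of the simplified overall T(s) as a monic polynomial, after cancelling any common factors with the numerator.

The answer is s^6 + 4*s^5/3 - 11*s^4/12 - 5*s^3/2 - 11*s^2/8 - 11*s/24 - 1/12.

Reasoning:
(1) reduce the feedback loop with forward W1 and return W2 -> (-4*s^2 + 4*s + 1)/(4*s^2 - 4*s - 2)
(2) series reduction of W4, W5, W6, W7 -> (1 - s)/(6*s^3 + 11*s^2 + 6*s + 1)
(3) apply the feedback formula to W3, (W4*W5*W6*W7) -> (6*s^3 + 11*s^2 + 6*s + 1)/(12*s^4 + 28*s^3 + 23*s^2 + 7*s + 2)
(4) combine [W1/(1+W1*W2)], [W3/(1+W3*(W4*W5*W6*W7))] in series -> (-24*s^5 - 20*s^4 + 26*s^3 + 31*s^2 + 10*s + 1)/(48*s^6 + 64*s^5 - 44*s^4 - 120*s^3 - 66*s^2 - 22*s - 4)
The result of step 4 is T(s) in lowest terms. Its denominator has leading coefficient 48; dividing the denominator through by 48 makes it monic.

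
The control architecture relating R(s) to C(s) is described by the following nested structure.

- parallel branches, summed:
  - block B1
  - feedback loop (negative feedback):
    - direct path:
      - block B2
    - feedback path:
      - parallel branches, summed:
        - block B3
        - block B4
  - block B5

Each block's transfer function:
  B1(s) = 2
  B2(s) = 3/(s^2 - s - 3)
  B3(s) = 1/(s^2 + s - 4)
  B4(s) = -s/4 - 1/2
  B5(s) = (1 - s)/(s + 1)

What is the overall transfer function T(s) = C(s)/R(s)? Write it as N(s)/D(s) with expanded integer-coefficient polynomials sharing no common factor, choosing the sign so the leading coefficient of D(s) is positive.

Answer: (4*s^5 + 9*s^4 - 38*s^3 - 89*s^2 + 78*s + 204)/(4*s^5 + s^4 - 44*s^3 - 31*s^2 + 94*s + 84)

Working:
Step 1 - reduce the parallel group B3, B4 = (-s^3 - 3*s^2 + 2*s + 12)/(4*s^2 + 4*s - 16)
Step 2 - collapse the loop (B2 forward, (B3+B4) return) = (12*s^2 + 12*s - 48)/(4*s^4 - 3*s^3 - 41*s^2 + 10*s + 84)
Step 3 - combine B1, [B2/(1+B2*(B3+B4))], B5 in parallel; the result is T(s) itself (integer coefficients, no common factor, positive leading denominator coefficient)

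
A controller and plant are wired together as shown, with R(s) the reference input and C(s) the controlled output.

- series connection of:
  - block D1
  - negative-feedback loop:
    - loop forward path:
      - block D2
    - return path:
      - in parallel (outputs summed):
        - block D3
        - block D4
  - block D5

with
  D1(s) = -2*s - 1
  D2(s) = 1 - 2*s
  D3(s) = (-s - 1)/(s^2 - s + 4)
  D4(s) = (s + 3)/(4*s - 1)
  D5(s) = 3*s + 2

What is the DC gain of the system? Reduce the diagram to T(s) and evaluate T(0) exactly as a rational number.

Reducing step by step:

Step 1 - reduce the parallel group D3, D4, giving (s^3 - 2*s^2 - 2*s + 13)/(4*s^3 - 5*s^2 + 17*s - 4)
Step 2 - collapse the loop (D2 forward, (D3+D4) return), giving (8*s^4 - 14*s^3 + 39*s^2 - 25*s + 4)/(2*s^4 - 9*s^3 + 3*s^2 + 11*s - 9)
Step 3 - combine D1, [D2/(1+D2*(D3+D4))], D5 in series, giving (-48*s^6 + 28*s^5 - 152*s^4 - 95*s^3 + 73*s^2 + 22*s - 8)/(2*s^4 - 9*s^3 + 3*s^2 + 11*s - 9)
Step 3 gives the overall T(s). Then T(0) = -8/(-9) = 8/9.

Answer: 8/9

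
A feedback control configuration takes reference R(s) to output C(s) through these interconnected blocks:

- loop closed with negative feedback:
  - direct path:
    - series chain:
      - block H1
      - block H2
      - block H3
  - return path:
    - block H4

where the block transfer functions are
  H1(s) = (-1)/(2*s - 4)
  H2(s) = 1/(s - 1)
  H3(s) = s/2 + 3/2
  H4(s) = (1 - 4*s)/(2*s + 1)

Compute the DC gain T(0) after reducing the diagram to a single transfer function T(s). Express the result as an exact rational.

Step 1: reduce the series chain H1, H2, H3, giving (-s - 3)/(4*s^2 - 12*s + 8)
Step 2: reduce the feedback loop with forward (H1*H2*H3) and return H4, giving (-2*s^2 - 7*s - 3)/(8*s^3 - 16*s^2 + 15*s + 5)
Evaluating the step-2 result (the overall T(s)) at s = 0 gives T(0) = -3/5.

Final answer: -3/5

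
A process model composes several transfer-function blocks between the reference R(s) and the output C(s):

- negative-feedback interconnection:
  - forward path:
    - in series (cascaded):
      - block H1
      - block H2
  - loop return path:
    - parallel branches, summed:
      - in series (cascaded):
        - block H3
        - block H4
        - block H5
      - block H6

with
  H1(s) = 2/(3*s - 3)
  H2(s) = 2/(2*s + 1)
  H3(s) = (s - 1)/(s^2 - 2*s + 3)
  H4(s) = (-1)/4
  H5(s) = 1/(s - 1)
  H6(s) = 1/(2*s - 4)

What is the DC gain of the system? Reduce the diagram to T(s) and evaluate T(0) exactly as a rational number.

The answer is -12/13.

Reasoning:
Step 1 - combine H1, H2 in series = 4/(6*s^2 - 3*s - 3)
Step 2 - cascade H3, H4, H5 = (-1)/(4*s^2 - 8*s + 12)
Step 3 - reduce the parallel group (H3*H4*H5), H6 = (2*s^2 - 5*s + 8)/(4*s^3 - 16*s^2 + 28*s - 24)
Step 4 - apply the feedback formula to (H1*H2), ((H3*H4*H5)+H6) = (4*s^3 - 16*s^2 + 28*s - 24)/(6*s^5 - 27*s^4 + 51*s^3 - 43*s^2 - 8*s + 26)
Step 4 gives the overall T(s). Then T(0) = -24/26 = -12/13.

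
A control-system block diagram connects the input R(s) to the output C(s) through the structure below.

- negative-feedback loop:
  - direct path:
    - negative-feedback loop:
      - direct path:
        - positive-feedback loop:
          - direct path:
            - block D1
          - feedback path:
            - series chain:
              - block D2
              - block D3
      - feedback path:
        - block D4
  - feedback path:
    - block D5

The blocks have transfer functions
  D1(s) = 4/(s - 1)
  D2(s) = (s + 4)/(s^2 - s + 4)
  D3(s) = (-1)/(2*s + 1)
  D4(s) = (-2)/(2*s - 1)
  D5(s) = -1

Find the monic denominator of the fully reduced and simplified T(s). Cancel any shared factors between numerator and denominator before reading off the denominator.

Step 1 - series reduction of D2, D3; result (-s - 4)/(2*s^3 - s^2 + 7*s + 4)
Step 2 - feedback reduction of D1, (D2*D3); result (8*s^3 - 4*s^2 + 28*s + 16)/(2*s^4 - 3*s^3 + 8*s^2 + s + 12)
Step 3 - collapse the loop ([D1/(1-D1*(D2*D3))] forward, D4 return); result (16*s^4 - 16*s^3 + 60*s^2 + 4*s - 16)/(4*s^5 - 8*s^4 + 3*s^3 + 2*s^2 - 33*s - 44)
Step 4 - close the feedback loop around [[D1/(1-D1*(D2*D3))]/(1+[D1/(1-D1*(D2*D3))]*D4)], D5; result (16*s^4 - 16*s^3 + 60*s^2 + 4*s - 16)/(4*s^5 - 24*s^4 + 19*s^3 - 58*s^2 - 37*s - 28)
No further cancellation is possible in the step-4 result, so that is T(s). Its denominator becomes monic after dividing by the leading coefficient 4.

Hence the answer: s^5 - 6*s^4 + 19*s^3/4 - 29*s^2/2 - 37*s/4 - 7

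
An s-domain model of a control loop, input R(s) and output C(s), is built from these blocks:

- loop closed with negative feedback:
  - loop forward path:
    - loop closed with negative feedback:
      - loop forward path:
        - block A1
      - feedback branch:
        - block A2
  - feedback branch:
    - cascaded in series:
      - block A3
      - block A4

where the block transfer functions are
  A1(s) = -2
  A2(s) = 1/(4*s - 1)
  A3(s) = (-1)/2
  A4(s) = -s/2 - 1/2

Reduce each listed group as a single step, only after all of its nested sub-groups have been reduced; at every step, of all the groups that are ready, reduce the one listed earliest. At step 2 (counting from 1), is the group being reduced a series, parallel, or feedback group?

Step 1. feedback reduction of A1, A2
Step 2. cascade A3, A4
Step 3. feedback reduction of [A1/(1+A1*A2)], (A3*A4)
Step 2 collapses a series group.

Answer: series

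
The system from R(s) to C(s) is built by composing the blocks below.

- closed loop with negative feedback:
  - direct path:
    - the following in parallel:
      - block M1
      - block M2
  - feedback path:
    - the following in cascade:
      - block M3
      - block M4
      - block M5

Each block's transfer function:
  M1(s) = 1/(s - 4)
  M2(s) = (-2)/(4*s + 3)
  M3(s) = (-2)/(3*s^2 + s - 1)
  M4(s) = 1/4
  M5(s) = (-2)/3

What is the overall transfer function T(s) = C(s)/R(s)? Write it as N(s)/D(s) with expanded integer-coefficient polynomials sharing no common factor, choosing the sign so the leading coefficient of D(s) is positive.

Step 1: parallel reduction of M1, M2; result (2*s + 11)/(4*s^2 - 13*s - 12)
Step 2: cascade M3, M4, M5; result 1/(9*s^2 + 3*s - 3)
Step 3: feedback reduction of (M1+M2), (M3*M4*M5), giving the overall T(s)

Therefore the answer is (18*s^3 + 105*s^2 + 27*s - 33)/(36*s^4 - 105*s^3 - 159*s^2 + 5*s + 47).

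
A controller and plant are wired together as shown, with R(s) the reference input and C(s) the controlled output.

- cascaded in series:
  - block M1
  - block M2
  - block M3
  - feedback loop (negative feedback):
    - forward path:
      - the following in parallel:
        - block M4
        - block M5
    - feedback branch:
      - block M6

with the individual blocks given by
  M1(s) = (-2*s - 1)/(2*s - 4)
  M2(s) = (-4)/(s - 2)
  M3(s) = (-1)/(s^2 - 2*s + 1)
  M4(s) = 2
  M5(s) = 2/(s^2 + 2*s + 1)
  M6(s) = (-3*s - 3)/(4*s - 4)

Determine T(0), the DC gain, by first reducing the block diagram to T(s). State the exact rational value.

Step 1. add M4, M5 (parallel) gives (2*s^2 + 4*s + 4)/(s^2 + 2*s + 1)
Step 2. reduce the feedback loop with forward (M4+M5) and return M6 gives (-4*s^3 - 4*s^2 + 8)/(s^3 + 7*s^2 + 14*s + 8)
Step 3. series reduction of M1, M2, M3, [(M4+M5)/(1+(M4+M5)*M6)] gives (16*s^3 + 40*s^2 + 48*s + 16)/(s^6 + 2*s^5 - 13*s^4 - 10*s^3 + 44*s^2 + 8*s - 32)
That last expression is T(s); at s = 0 only the constant terms survive, so T(0) = 16/(-32) = -1/2.

Answer: -1/2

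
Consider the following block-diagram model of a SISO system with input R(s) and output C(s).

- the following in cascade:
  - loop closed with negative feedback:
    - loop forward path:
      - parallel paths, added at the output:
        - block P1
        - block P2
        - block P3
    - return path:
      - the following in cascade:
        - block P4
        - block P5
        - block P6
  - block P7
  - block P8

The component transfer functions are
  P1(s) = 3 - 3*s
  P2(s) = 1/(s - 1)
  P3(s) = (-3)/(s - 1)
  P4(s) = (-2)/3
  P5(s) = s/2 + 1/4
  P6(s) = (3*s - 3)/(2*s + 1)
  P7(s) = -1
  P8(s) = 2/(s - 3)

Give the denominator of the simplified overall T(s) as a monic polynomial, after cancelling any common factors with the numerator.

Reducing step by step:

(1) combine P1, P2, P3 in parallel -> (-3*s^2 + 6*s - 5)/(s - 1)
(2) series reduction of P4, P5, P6 -> 1/2 - s/2
(3) reduce the feedback loop with forward (P1+P2+P3) and return (P4*P5*P6) -> (-6*s^2 + 12*s - 10)/(3*s^3 - 9*s^2 + 13*s - 7)
(4) combine [(P1+P2+P3)/(1+(P1+P2+P3)*(P4*P5*P6))], P7, P8 in series -> (12*s^2 - 24*s + 20)/(3*s^4 - 18*s^3 + 40*s^2 - 46*s + 21)
The result of step 4 is T(s) in lowest terms. Its denominator has leading coefficient 3; dividing the denominator through by 3 makes it monic.

Answer: s^4 - 6*s^3 + 40*s^2/3 - 46*s/3 + 7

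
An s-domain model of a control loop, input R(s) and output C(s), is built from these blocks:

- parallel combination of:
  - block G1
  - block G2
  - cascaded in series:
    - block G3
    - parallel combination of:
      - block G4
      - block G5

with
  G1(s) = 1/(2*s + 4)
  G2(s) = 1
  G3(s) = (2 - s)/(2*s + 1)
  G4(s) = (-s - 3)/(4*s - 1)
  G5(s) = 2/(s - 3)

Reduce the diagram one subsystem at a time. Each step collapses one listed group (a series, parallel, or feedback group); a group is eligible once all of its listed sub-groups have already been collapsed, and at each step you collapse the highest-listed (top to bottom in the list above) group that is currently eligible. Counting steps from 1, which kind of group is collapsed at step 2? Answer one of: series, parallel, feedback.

[1] reduce the parallel group G4, G5
[2] combine G3, (G4+G5) in series
[3] add G1, G2, (G3*(G4+G5)) (parallel)
At step 2 the group reduced is series.

Answer: series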